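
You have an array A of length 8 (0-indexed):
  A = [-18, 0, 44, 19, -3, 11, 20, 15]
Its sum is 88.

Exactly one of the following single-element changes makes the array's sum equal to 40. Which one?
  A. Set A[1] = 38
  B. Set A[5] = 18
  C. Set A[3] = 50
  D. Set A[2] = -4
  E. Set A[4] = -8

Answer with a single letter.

Answer: D

Derivation:
Option A: A[1] 0->38, delta=38, new_sum=88+(38)=126
Option B: A[5] 11->18, delta=7, new_sum=88+(7)=95
Option C: A[3] 19->50, delta=31, new_sum=88+(31)=119
Option D: A[2] 44->-4, delta=-48, new_sum=88+(-48)=40 <-- matches target
Option E: A[4] -3->-8, delta=-5, new_sum=88+(-5)=83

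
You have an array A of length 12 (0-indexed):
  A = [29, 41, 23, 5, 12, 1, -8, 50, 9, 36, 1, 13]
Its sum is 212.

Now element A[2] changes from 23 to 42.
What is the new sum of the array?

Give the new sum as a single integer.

Answer: 231

Derivation:
Old value at index 2: 23
New value at index 2: 42
Delta = 42 - 23 = 19
New sum = old_sum + delta = 212 + (19) = 231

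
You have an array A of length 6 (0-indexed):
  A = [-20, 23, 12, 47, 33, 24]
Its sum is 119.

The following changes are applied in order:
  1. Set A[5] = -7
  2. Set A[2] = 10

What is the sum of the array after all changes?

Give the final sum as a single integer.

Initial sum: 119
Change 1: A[5] 24 -> -7, delta = -31, sum = 88
Change 2: A[2] 12 -> 10, delta = -2, sum = 86

Answer: 86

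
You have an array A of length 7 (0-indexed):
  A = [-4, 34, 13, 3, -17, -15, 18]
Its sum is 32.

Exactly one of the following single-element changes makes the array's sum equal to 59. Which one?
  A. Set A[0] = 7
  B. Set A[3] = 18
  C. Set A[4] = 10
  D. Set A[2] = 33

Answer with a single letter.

Option A: A[0] -4->7, delta=11, new_sum=32+(11)=43
Option B: A[3] 3->18, delta=15, new_sum=32+(15)=47
Option C: A[4] -17->10, delta=27, new_sum=32+(27)=59 <-- matches target
Option D: A[2] 13->33, delta=20, new_sum=32+(20)=52

Answer: C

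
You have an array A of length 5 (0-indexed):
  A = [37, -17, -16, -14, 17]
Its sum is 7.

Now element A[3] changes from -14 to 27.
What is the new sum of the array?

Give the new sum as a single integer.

Old value at index 3: -14
New value at index 3: 27
Delta = 27 - -14 = 41
New sum = old_sum + delta = 7 + (41) = 48

Answer: 48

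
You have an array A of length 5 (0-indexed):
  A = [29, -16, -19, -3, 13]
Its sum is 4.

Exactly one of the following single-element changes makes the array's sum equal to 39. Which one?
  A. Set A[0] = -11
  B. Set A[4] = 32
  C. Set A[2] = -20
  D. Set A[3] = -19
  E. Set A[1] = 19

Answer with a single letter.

Answer: E

Derivation:
Option A: A[0] 29->-11, delta=-40, new_sum=4+(-40)=-36
Option B: A[4] 13->32, delta=19, new_sum=4+(19)=23
Option C: A[2] -19->-20, delta=-1, new_sum=4+(-1)=3
Option D: A[3] -3->-19, delta=-16, new_sum=4+(-16)=-12
Option E: A[1] -16->19, delta=35, new_sum=4+(35)=39 <-- matches target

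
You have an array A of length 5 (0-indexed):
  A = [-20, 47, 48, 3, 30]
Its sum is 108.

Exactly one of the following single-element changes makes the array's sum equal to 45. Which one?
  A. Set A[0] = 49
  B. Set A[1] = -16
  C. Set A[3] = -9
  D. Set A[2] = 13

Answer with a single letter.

Answer: B

Derivation:
Option A: A[0] -20->49, delta=69, new_sum=108+(69)=177
Option B: A[1] 47->-16, delta=-63, new_sum=108+(-63)=45 <-- matches target
Option C: A[3] 3->-9, delta=-12, new_sum=108+(-12)=96
Option D: A[2] 48->13, delta=-35, new_sum=108+(-35)=73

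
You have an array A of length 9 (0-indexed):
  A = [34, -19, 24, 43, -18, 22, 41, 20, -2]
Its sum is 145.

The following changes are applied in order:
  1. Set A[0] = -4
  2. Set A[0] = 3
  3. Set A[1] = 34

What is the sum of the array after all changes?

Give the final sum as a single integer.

Initial sum: 145
Change 1: A[0] 34 -> -4, delta = -38, sum = 107
Change 2: A[0] -4 -> 3, delta = 7, sum = 114
Change 3: A[1] -19 -> 34, delta = 53, sum = 167

Answer: 167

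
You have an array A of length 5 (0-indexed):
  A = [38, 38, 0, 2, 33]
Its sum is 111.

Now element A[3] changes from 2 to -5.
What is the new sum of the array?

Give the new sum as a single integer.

Answer: 104

Derivation:
Old value at index 3: 2
New value at index 3: -5
Delta = -5 - 2 = -7
New sum = old_sum + delta = 111 + (-7) = 104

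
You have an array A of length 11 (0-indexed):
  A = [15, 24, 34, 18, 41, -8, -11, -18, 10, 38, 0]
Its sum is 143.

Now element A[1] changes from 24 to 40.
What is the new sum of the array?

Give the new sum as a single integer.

Answer: 159

Derivation:
Old value at index 1: 24
New value at index 1: 40
Delta = 40 - 24 = 16
New sum = old_sum + delta = 143 + (16) = 159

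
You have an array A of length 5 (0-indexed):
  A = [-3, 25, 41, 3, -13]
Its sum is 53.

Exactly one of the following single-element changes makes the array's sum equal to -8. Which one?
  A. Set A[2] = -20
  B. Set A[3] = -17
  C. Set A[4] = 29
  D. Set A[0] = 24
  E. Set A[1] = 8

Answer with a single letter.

Answer: A

Derivation:
Option A: A[2] 41->-20, delta=-61, new_sum=53+(-61)=-8 <-- matches target
Option B: A[3] 3->-17, delta=-20, new_sum=53+(-20)=33
Option C: A[4] -13->29, delta=42, new_sum=53+(42)=95
Option D: A[0] -3->24, delta=27, new_sum=53+(27)=80
Option E: A[1] 25->8, delta=-17, new_sum=53+(-17)=36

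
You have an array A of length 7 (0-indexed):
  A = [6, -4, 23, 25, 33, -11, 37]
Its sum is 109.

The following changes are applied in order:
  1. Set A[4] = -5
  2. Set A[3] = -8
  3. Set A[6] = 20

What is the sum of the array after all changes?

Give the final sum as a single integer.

Answer: 21

Derivation:
Initial sum: 109
Change 1: A[4] 33 -> -5, delta = -38, sum = 71
Change 2: A[3] 25 -> -8, delta = -33, sum = 38
Change 3: A[6] 37 -> 20, delta = -17, sum = 21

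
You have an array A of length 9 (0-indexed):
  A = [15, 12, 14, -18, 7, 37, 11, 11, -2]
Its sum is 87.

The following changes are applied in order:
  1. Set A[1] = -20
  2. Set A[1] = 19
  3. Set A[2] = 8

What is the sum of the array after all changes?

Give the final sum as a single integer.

Answer: 88

Derivation:
Initial sum: 87
Change 1: A[1] 12 -> -20, delta = -32, sum = 55
Change 2: A[1] -20 -> 19, delta = 39, sum = 94
Change 3: A[2] 14 -> 8, delta = -6, sum = 88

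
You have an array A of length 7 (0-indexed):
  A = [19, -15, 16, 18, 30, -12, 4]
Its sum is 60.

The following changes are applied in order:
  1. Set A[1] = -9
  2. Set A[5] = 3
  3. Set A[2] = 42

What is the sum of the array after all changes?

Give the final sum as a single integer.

Answer: 107

Derivation:
Initial sum: 60
Change 1: A[1] -15 -> -9, delta = 6, sum = 66
Change 2: A[5] -12 -> 3, delta = 15, sum = 81
Change 3: A[2] 16 -> 42, delta = 26, sum = 107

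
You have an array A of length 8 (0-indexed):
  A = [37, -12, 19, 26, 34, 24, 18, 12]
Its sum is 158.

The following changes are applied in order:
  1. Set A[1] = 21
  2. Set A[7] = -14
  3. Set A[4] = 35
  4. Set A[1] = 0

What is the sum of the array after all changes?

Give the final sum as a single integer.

Initial sum: 158
Change 1: A[1] -12 -> 21, delta = 33, sum = 191
Change 2: A[7] 12 -> -14, delta = -26, sum = 165
Change 3: A[4] 34 -> 35, delta = 1, sum = 166
Change 4: A[1] 21 -> 0, delta = -21, sum = 145

Answer: 145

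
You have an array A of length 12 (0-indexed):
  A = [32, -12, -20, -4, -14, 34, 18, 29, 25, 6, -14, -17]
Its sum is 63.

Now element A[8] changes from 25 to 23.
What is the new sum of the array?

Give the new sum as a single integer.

Answer: 61

Derivation:
Old value at index 8: 25
New value at index 8: 23
Delta = 23 - 25 = -2
New sum = old_sum + delta = 63 + (-2) = 61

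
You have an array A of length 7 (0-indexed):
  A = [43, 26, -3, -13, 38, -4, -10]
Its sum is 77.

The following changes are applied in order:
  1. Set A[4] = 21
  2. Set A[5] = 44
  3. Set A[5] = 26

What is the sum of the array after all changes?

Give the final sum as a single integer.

Answer: 90

Derivation:
Initial sum: 77
Change 1: A[4] 38 -> 21, delta = -17, sum = 60
Change 2: A[5] -4 -> 44, delta = 48, sum = 108
Change 3: A[5] 44 -> 26, delta = -18, sum = 90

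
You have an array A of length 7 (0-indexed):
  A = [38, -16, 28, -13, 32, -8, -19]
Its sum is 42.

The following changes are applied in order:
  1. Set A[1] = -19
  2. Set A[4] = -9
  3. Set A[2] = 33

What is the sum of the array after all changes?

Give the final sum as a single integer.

Answer: 3

Derivation:
Initial sum: 42
Change 1: A[1] -16 -> -19, delta = -3, sum = 39
Change 2: A[4] 32 -> -9, delta = -41, sum = -2
Change 3: A[2] 28 -> 33, delta = 5, sum = 3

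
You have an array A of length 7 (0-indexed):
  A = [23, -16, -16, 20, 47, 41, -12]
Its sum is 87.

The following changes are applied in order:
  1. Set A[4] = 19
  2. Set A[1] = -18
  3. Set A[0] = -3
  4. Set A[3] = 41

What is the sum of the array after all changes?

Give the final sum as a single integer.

Initial sum: 87
Change 1: A[4] 47 -> 19, delta = -28, sum = 59
Change 2: A[1] -16 -> -18, delta = -2, sum = 57
Change 3: A[0] 23 -> -3, delta = -26, sum = 31
Change 4: A[3] 20 -> 41, delta = 21, sum = 52

Answer: 52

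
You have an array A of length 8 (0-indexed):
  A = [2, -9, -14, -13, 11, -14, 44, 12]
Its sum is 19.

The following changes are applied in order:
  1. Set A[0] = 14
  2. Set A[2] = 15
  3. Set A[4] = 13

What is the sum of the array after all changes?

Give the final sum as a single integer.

Initial sum: 19
Change 1: A[0] 2 -> 14, delta = 12, sum = 31
Change 2: A[2] -14 -> 15, delta = 29, sum = 60
Change 3: A[4] 11 -> 13, delta = 2, sum = 62

Answer: 62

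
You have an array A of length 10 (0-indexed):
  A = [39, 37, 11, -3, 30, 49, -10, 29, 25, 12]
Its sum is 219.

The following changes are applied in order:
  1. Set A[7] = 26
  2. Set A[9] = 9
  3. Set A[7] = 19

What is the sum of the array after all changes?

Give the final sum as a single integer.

Answer: 206

Derivation:
Initial sum: 219
Change 1: A[7] 29 -> 26, delta = -3, sum = 216
Change 2: A[9] 12 -> 9, delta = -3, sum = 213
Change 3: A[7] 26 -> 19, delta = -7, sum = 206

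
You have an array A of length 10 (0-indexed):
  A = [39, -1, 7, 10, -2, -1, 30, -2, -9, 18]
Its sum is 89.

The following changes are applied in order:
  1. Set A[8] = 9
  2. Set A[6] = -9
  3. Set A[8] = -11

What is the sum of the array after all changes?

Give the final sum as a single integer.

Initial sum: 89
Change 1: A[8] -9 -> 9, delta = 18, sum = 107
Change 2: A[6] 30 -> -9, delta = -39, sum = 68
Change 3: A[8] 9 -> -11, delta = -20, sum = 48

Answer: 48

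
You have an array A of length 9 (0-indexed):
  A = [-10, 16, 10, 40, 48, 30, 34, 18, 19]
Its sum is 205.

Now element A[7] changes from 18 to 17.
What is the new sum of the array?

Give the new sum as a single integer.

Answer: 204

Derivation:
Old value at index 7: 18
New value at index 7: 17
Delta = 17 - 18 = -1
New sum = old_sum + delta = 205 + (-1) = 204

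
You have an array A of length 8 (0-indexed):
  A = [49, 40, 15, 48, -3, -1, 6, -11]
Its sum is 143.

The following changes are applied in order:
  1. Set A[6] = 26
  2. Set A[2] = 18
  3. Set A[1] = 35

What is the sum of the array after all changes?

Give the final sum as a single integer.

Initial sum: 143
Change 1: A[6] 6 -> 26, delta = 20, sum = 163
Change 2: A[2] 15 -> 18, delta = 3, sum = 166
Change 3: A[1] 40 -> 35, delta = -5, sum = 161

Answer: 161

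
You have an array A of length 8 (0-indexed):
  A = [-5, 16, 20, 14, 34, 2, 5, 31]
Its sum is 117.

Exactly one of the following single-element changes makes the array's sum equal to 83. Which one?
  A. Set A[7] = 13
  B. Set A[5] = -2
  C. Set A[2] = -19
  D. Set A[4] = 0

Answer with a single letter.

Answer: D

Derivation:
Option A: A[7] 31->13, delta=-18, new_sum=117+(-18)=99
Option B: A[5] 2->-2, delta=-4, new_sum=117+(-4)=113
Option C: A[2] 20->-19, delta=-39, new_sum=117+(-39)=78
Option D: A[4] 34->0, delta=-34, new_sum=117+(-34)=83 <-- matches target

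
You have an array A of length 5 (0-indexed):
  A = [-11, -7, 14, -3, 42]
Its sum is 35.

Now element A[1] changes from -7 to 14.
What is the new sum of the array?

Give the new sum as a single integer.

Answer: 56

Derivation:
Old value at index 1: -7
New value at index 1: 14
Delta = 14 - -7 = 21
New sum = old_sum + delta = 35 + (21) = 56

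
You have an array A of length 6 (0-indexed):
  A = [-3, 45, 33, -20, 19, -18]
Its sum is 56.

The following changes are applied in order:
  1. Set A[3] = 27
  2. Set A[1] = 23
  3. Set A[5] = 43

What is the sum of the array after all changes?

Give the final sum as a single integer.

Initial sum: 56
Change 1: A[3] -20 -> 27, delta = 47, sum = 103
Change 2: A[1] 45 -> 23, delta = -22, sum = 81
Change 3: A[5] -18 -> 43, delta = 61, sum = 142

Answer: 142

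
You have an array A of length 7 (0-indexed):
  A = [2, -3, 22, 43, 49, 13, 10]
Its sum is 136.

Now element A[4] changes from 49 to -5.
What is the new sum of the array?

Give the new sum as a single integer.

Answer: 82

Derivation:
Old value at index 4: 49
New value at index 4: -5
Delta = -5 - 49 = -54
New sum = old_sum + delta = 136 + (-54) = 82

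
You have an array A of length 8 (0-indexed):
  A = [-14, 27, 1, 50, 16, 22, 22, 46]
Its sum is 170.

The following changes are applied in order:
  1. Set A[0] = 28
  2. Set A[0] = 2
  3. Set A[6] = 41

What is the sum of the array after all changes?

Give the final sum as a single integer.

Answer: 205

Derivation:
Initial sum: 170
Change 1: A[0] -14 -> 28, delta = 42, sum = 212
Change 2: A[0] 28 -> 2, delta = -26, sum = 186
Change 3: A[6] 22 -> 41, delta = 19, sum = 205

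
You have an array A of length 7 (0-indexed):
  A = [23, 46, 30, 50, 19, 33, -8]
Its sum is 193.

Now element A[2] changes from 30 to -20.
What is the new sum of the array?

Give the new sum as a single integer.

Old value at index 2: 30
New value at index 2: -20
Delta = -20 - 30 = -50
New sum = old_sum + delta = 193 + (-50) = 143

Answer: 143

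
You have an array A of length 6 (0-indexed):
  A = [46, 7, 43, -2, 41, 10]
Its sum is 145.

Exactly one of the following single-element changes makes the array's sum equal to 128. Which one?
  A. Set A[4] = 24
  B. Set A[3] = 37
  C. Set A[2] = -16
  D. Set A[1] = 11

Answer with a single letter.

Answer: A

Derivation:
Option A: A[4] 41->24, delta=-17, new_sum=145+(-17)=128 <-- matches target
Option B: A[3] -2->37, delta=39, new_sum=145+(39)=184
Option C: A[2] 43->-16, delta=-59, new_sum=145+(-59)=86
Option D: A[1] 7->11, delta=4, new_sum=145+(4)=149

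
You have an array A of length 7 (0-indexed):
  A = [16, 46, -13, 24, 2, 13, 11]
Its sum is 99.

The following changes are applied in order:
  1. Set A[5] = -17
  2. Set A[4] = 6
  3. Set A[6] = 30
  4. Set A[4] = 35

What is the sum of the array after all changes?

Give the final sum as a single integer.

Answer: 121

Derivation:
Initial sum: 99
Change 1: A[5] 13 -> -17, delta = -30, sum = 69
Change 2: A[4] 2 -> 6, delta = 4, sum = 73
Change 3: A[6] 11 -> 30, delta = 19, sum = 92
Change 4: A[4] 6 -> 35, delta = 29, sum = 121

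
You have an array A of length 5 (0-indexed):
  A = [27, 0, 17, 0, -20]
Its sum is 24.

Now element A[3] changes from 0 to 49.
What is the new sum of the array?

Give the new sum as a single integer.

Answer: 73

Derivation:
Old value at index 3: 0
New value at index 3: 49
Delta = 49 - 0 = 49
New sum = old_sum + delta = 24 + (49) = 73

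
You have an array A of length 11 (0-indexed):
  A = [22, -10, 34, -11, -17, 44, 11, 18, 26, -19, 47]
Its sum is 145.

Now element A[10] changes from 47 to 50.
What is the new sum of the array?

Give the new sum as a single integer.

Old value at index 10: 47
New value at index 10: 50
Delta = 50 - 47 = 3
New sum = old_sum + delta = 145 + (3) = 148

Answer: 148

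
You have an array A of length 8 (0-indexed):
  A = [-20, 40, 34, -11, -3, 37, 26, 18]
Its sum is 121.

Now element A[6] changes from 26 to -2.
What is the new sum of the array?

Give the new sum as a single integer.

Old value at index 6: 26
New value at index 6: -2
Delta = -2 - 26 = -28
New sum = old_sum + delta = 121 + (-28) = 93

Answer: 93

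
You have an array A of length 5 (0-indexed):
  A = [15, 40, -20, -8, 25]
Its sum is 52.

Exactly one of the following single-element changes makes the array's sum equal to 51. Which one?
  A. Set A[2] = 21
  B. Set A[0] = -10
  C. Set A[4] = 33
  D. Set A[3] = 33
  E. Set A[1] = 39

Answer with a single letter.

Answer: E

Derivation:
Option A: A[2] -20->21, delta=41, new_sum=52+(41)=93
Option B: A[0] 15->-10, delta=-25, new_sum=52+(-25)=27
Option C: A[4] 25->33, delta=8, new_sum=52+(8)=60
Option D: A[3] -8->33, delta=41, new_sum=52+(41)=93
Option E: A[1] 40->39, delta=-1, new_sum=52+(-1)=51 <-- matches target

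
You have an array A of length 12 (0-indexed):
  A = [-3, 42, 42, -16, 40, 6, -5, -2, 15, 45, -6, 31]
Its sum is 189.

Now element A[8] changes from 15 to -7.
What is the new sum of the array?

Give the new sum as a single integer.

Answer: 167

Derivation:
Old value at index 8: 15
New value at index 8: -7
Delta = -7 - 15 = -22
New sum = old_sum + delta = 189 + (-22) = 167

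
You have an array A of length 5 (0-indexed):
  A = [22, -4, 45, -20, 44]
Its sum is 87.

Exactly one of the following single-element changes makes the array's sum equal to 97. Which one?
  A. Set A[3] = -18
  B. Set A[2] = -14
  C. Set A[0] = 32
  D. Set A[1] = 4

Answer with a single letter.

Option A: A[3] -20->-18, delta=2, new_sum=87+(2)=89
Option B: A[2] 45->-14, delta=-59, new_sum=87+(-59)=28
Option C: A[0] 22->32, delta=10, new_sum=87+(10)=97 <-- matches target
Option D: A[1] -4->4, delta=8, new_sum=87+(8)=95

Answer: C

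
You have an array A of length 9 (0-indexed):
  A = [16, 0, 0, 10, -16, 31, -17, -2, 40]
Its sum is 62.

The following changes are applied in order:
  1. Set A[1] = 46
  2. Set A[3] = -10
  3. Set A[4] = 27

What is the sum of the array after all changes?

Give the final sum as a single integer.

Initial sum: 62
Change 1: A[1] 0 -> 46, delta = 46, sum = 108
Change 2: A[3] 10 -> -10, delta = -20, sum = 88
Change 3: A[4] -16 -> 27, delta = 43, sum = 131

Answer: 131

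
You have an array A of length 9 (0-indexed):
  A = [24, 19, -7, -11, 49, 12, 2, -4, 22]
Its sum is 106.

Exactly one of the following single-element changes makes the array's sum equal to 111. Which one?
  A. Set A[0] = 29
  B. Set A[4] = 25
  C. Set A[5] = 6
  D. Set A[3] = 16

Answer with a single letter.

Answer: A

Derivation:
Option A: A[0] 24->29, delta=5, new_sum=106+(5)=111 <-- matches target
Option B: A[4] 49->25, delta=-24, new_sum=106+(-24)=82
Option C: A[5] 12->6, delta=-6, new_sum=106+(-6)=100
Option D: A[3] -11->16, delta=27, new_sum=106+(27)=133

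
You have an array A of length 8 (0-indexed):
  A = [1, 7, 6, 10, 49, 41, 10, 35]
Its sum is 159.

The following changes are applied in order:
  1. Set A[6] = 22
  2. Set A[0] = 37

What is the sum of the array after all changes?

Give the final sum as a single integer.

Answer: 207

Derivation:
Initial sum: 159
Change 1: A[6] 10 -> 22, delta = 12, sum = 171
Change 2: A[0] 1 -> 37, delta = 36, sum = 207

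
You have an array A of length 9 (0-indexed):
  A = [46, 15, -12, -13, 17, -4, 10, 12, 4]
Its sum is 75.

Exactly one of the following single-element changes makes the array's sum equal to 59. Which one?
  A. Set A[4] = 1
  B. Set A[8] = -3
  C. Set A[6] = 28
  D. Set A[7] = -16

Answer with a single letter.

Answer: A

Derivation:
Option A: A[4] 17->1, delta=-16, new_sum=75+(-16)=59 <-- matches target
Option B: A[8] 4->-3, delta=-7, new_sum=75+(-7)=68
Option C: A[6] 10->28, delta=18, new_sum=75+(18)=93
Option D: A[7] 12->-16, delta=-28, new_sum=75+(-28)=47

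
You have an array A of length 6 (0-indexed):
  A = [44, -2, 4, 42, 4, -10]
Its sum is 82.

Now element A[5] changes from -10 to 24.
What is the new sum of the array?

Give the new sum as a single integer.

Answer: 116

Derivation:
Old value at index 5: -10
New value at index 5: 24
Delta = 24 - -10 = 34
New sum = old_sum + delta = 82 + (34) = 116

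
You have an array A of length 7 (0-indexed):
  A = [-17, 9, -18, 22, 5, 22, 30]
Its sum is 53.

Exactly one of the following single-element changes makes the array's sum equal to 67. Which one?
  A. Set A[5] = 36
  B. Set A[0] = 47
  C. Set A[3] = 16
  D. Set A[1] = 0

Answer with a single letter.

Answer: A

Derivation:
Option A: A[5] 22->36, delta=14, new_sum=53+(14)=67 <-- matches target
Option B: A[0] -17->47, delta=64, new_sum=53+(64)=117
Option C: A[3] 22->16, delta=-6, new_sum=53+(-6)=47
Option D: A[1] 9->0, delta=-9, new_sum=53+(-9)=44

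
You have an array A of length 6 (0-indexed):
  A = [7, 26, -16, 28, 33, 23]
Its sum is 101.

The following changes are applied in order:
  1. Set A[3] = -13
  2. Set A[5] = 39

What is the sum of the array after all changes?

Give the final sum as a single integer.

Initial sum: 101
Change 1: A[3] 28 -> -13, delta = -41, sum = 60
Change 2: A[5] 23 -> 39, delta = 16, sum = 76

Answer: 76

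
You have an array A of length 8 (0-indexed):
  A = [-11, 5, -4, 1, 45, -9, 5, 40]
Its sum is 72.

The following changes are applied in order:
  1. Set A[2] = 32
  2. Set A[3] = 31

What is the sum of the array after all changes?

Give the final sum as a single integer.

Answer: 138

Derivation:
Initial sum: 72
Change 1: A[2] -4 -> 32, delta = 36, sum = 108
Change 2: A[3] 1 -> 31, delta = 30, sum = 138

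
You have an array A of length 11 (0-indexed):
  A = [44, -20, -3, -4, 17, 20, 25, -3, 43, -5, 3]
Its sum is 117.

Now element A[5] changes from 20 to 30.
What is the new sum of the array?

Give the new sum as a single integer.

Old value at index 5: 20
New value at index 5: 30
Delta = 30 - 20 = 10
New sum = old_sum + delta = 117 + (10) = 127

Answer: 127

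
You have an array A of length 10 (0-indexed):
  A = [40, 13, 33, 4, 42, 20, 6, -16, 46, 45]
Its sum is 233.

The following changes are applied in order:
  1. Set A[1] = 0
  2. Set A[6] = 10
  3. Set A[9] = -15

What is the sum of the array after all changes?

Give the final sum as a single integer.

Answer: 164

Derivation:
Initial sum: 233
Change 1: A[1] 13 -> 0, delta = -13, sum = 220
Change 2: A[6] 6 -> 10, delta = 4, sum = 224
Change 3: A[9] 45 -> -15, delta = -60, sum = 164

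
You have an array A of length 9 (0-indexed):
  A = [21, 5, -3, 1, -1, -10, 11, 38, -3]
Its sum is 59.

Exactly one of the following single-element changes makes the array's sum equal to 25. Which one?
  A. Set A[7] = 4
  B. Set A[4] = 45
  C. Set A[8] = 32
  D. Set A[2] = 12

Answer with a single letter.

Option A: A[7] 38->4, delta=-34, new_sum=59+(-34)=25 <-- matches target
Option B: A[4] -1->45, delta=46, new_sum=59+(46)=105
Option C: A[8] -3->32, delta=35, new_sum=59+(35)=94
Option D: A[2] -3->12, delta=15, new_sum=59+(15)=74

Answer: A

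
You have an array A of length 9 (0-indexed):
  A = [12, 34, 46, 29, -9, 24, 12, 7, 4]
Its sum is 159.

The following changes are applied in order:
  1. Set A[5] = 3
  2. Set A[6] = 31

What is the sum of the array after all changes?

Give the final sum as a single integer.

Initial sum: 159
Change 1: A[5] 24 -> 3, delta = -21, sum = 138
Change 2: A[6] 12 -> 31, delta = 19, sum = 157

Answer: 157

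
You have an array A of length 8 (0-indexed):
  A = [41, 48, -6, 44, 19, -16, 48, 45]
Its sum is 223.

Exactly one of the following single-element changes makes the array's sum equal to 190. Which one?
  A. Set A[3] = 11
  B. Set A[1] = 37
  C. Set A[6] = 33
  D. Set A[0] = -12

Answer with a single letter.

Option A: A[3] 44->11, delta=-33, new_sum=223+(-33)=190 <-- matches target
Option B: A[1] 48->37, delta=-11, new_sum=223+(-11)=212
Option C: A[6] 48->33, delta=-15, new_sum=223+(-15)=208
Option D: A[0] 41->-12, delta=-53, new_sum=223+(-53)=170

Answer: A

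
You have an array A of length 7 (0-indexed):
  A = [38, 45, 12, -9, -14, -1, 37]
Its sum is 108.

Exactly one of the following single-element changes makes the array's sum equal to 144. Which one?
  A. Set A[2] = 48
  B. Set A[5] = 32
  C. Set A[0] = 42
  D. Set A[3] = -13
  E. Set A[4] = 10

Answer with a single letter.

Option A: A[2] 12->48, delta=36, new_sum=108+(36)=144 <-- matches target
Option B: A[5] -1->32, delta=33, new_sum=108+(33)=141
Option C: A[0] 38->42, delta=4, new_sum=108+(4)=112
Option D: A[3] -9->-13, delta=-4, new_sum=108+(-4)=104
Option E: A[4] -14->10, delta=24, new_sum=108+(24)=132

Answer: A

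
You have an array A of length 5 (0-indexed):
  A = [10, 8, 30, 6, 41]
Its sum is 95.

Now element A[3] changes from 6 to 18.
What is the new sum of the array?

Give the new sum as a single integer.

Answer: 107

Derivation:
Old value at index 3: 6
New value at index 3: 18
Delta = 18 - 6 = 12
New sum = old_sum + delta = 95 + (12) = 107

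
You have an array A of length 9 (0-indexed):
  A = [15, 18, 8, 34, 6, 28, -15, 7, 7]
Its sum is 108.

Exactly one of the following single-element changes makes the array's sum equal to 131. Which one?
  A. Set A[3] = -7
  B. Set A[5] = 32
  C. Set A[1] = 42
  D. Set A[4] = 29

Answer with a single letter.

Option A: A[3] 34->-7, delta=-41, new_sum=108+(-41)=67
Option B: A[5] 28->32, delta=4, new_sum=108+(4)=112
Option C: A[1] 18->42, delta=24, new_sum=108+(24)=132
Option D: A[4] 6->29, delta=23, new_sum=108+(23)=131 <-- matches target

Answer: D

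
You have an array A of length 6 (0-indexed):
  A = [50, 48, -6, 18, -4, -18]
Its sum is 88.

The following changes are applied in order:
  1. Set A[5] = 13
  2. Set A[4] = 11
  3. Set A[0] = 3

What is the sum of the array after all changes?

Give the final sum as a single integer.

Initial sum: 88
Change 1: A[5] -18 -> 13, delta = 31, sum = 119
Change 2: A[4] -4 -> 11, delta = 15, sum = 134
Change 3: A[0] 50 -> 3, delta = -47, sum = 87

Answer: 87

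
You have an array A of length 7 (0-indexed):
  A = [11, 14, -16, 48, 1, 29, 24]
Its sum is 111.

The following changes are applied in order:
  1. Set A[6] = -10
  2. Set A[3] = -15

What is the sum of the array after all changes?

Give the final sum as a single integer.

Answer: 14

Derivation:
Initial sum: 111
Change 1: A[6] 24 -> -10, delta = -34, sum = 77
Change 2: A[3] 48 -> -15, delta = -63, sum = 14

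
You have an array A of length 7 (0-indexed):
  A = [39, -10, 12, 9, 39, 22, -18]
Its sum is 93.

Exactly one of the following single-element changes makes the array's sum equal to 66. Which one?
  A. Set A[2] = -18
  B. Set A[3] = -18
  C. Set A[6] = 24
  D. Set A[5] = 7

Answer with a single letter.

Answer: B

Derivation:
Option A: A[2] 12->-18, delta=-30, new_sum=93+(-30)=63
Option B: A[3] 9->-18, delta=-27, new_sum=93+(-27)=66 <-- matches target
Option C: A[6] -18->24, delta=42, new_sum=93+(42)=135
Option D: A[5] 22->7, delta=-15, new_sum=93+(-15)=78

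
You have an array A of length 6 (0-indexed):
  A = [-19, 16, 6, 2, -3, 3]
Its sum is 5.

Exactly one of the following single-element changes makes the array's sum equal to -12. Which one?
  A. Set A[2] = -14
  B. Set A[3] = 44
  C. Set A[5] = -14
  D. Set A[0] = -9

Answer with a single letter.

Option A: A[2] 6->-14, delta=-20, new_sum=5+(-20)=-15
Option B: A[3] 2->44, delta=42, new_sum=5+(42)=47
Option C: A[5] 3->-14, delta=-17, new_sum=5+(-17)=-12 <-- matches target
Option D: A[0] -19->-9, delta=10, new_sum=5+(10)=15

Answer: C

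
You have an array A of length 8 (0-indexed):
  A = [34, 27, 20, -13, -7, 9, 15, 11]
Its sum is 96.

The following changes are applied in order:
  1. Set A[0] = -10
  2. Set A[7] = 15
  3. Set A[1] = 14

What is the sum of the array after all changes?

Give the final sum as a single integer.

Answer: 43

Derivation:
Initial sum: 96
Change 1: A[0] 34 -> -10, delta = -44, sum = 52
Change 2: A[7] 11 -> 15, delta = 4, sum = 56
Change 3: A[1] 27 -> 14, delta = -13, sum = 43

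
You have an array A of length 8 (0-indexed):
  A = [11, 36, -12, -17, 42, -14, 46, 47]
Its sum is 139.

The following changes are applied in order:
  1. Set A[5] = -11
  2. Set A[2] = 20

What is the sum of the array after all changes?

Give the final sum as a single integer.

Answer: 174

Derivation:
Initial sum: 139
Change 1: A[5] -14 -> -11, delta = 3, sum = 142
Change 2: A[2] -12 -> 20, delta = 32, sum = 174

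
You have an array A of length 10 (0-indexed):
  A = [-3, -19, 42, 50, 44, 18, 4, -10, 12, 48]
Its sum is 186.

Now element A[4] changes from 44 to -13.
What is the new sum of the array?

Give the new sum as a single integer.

Answer: 129

Derivation:
Old value at index 4: 44
New value at index 4: -13
Delta = -13 - 44 = -57
New sum = old_sum + delta = 186 + (-57) = 129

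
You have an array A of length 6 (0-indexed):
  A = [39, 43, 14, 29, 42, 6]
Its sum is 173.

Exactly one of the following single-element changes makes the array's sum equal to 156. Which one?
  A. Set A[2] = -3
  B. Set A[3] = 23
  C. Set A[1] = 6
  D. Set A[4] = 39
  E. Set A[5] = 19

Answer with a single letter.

Answer: A

Derivation:
Option A: A[2] 14->-3, delta=-17, new_sum=173+(-17)=156 <-- matches target
Option B: A[3] 29->23, delta=-6, new_sum=173+(-6)=167
Option C: A[1] 43->6, delta=-37, new_sum=173+(-37)=136
Option D: A[4] 42->39, delta=-3, new_sum=173+(-3)=170
Option E: A[5] 6->19, delta=13, new_sum=173+(13)=186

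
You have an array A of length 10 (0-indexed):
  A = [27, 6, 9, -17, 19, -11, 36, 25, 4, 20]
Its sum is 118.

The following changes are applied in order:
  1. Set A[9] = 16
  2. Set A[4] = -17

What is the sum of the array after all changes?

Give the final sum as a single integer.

Answer: 78

Derivation:
Initial sum: 118
Change 1: A[9] 20 -> 16, delta = -4, sum = 114
Change 2: A[4] 19 -> -17, delta = -36, sum = 78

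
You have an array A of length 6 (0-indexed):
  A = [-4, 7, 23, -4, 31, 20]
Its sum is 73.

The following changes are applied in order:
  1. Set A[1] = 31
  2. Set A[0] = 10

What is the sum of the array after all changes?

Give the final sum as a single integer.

Initial sum: 73
Change 1: A[1] 7 -> 31, delta = 24, sum = 97
Change 2: A[0] -4 -> 10, delta = 14, sum = 111

Answer: 111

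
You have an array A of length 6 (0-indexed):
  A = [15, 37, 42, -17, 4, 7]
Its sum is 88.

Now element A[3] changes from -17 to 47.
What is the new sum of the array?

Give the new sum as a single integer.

Answer: 152

Derivation:
Old value at index 3: -17
New value at index 3: 47
Delta = 47 - -17 = 64
New sum = old_sum + delta = 88 + (64) = 152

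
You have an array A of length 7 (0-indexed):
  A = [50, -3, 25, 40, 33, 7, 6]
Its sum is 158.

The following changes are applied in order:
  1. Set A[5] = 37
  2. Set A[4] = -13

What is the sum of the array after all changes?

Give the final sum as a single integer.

Initial sum: 158
Change 1: A[5] 7 -> 37, delta = 30, sum = 188
Change 2: A[4] 33 -> -13, delta = -46, sum = 142

Answer: 142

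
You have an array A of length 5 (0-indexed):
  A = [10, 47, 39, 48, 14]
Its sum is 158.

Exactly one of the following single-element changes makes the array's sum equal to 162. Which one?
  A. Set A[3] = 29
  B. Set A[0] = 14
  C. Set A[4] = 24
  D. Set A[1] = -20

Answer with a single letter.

Option A: A[3] 48->29, delta=-19, new_sum=158+(-19)=139
Option B: A[0] 10->14, delta=4, new_sum=158+(4)=162 <-- matches target
Option C: A[4] 14->24, delta=10, new_sum=158+(10)=168
Option D: A[1] 47->-20, delta=-67, new_sum=158+(-67)=91

Answer: B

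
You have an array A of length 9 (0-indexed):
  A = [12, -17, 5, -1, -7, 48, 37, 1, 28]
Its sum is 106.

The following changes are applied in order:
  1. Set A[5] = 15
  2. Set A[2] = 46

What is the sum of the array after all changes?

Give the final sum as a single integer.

Answer: 114

Derivation:
Initial sum: 106
Change 1: A[5] 48 -> 15, delta = -33, sum = 73
Change 2: A[2] 5 -> 46, delta = 41, sum = 114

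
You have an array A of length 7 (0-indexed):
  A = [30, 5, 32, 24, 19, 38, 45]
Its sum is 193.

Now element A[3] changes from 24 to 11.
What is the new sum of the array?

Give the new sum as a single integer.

Old value at index 3: 24
New value at index 3: 11
Delta = 11 - 24 = -13
New sum = old_sum + delta = 193 + (-13) = 180

Answer: 180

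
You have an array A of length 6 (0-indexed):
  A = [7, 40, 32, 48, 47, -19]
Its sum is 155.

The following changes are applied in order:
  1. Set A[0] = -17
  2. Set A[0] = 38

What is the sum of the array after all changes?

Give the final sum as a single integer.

Answer: 186

Derivation:
Initial sum: 155
Change 1: A[0] 7 -> -17, delta = -24, sum = 131
Change 2: A[0] -17 -> 38, delta = 55, sum = 186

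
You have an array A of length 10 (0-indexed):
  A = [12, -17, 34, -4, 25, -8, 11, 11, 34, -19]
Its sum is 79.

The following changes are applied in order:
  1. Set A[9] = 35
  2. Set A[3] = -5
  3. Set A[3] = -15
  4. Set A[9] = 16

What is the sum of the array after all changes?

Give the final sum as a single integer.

Initial sum: 79
Change 1: A[9] -19 -> 35, delta = 54, sum = 133
Change 2: A[3] -4 -> -5, delta = -1, sum = 132
Change 3: A[3] -5 -> -15, delta = -10, sum = 122
Change 4: A[9] 35 -> 16, delta = -19, sum = 103

Answer: 103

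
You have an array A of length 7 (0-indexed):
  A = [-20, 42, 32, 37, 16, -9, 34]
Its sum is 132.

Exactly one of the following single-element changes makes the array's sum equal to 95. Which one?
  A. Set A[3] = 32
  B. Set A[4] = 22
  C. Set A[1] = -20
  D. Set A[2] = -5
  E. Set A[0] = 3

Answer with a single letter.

Answer: D

Derivation:
Option A: A[3] 37->32, delta=-5, new_sum=132+(-5)=127
Option B: A[4] 16->22, delta=6, new_sum=132+(6)=138
Option C: A[1] 42->-20, delta=-62, new_sum=132+(-62)=70
Option D: A[2] 32->-5, delta=-37, new_sum=132+(-37)=95 <-- matches target
Option E: A[0] -20->3, delta=23, new_sum=132+(23)=155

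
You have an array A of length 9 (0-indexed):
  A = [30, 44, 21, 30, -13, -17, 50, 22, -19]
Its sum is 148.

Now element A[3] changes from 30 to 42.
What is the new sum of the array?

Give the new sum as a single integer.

Answer: 160

Derivation:
Old value at index 3: 30
New value at index 3: 42
Delta = 42 - 30 = 12
New sum = old_sum + delta = 148 + (12) = 160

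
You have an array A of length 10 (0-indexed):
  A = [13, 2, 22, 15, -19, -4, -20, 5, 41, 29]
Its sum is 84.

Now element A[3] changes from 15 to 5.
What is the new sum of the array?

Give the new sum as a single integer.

Old value at index 3: 15
New value at index 3: 5
Delta = 5 - 15 = -10
New sum = old_sum + delta = 84 + (-10) = 74

Answer: 74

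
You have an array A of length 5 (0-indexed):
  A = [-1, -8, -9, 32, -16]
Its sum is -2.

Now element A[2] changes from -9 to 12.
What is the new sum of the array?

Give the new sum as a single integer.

Answer: 19

Derivation:
Old value at index 2: -9
New value at index 2: 12
Delta = 12 - -9 = 21
New sum = old_sum + delta = -2 + (21) = 19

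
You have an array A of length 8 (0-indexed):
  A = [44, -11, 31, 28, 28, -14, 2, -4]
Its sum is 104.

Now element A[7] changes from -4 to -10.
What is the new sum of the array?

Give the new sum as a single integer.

Answer: 98

Derivation:
Old value at index 7: -4
New value at index 7: -10
Delta = -10 - -4 = -6
New sum = old_sum + delta = 104 + (-6) = 98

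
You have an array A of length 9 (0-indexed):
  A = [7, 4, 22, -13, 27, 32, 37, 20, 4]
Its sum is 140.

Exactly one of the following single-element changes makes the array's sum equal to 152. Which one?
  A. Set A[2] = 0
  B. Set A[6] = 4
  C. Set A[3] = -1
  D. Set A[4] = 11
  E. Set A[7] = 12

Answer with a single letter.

Option A: A[2] 22->0, delta=-22, new_sum=140+(-22)=118
Option B: A[6] 37->4, delta=-33, new_sum=140+(-33)=107
Option C: A[3] -13->-1, delta=12, new_sum=140+(12)=152 <-- matches target
Option D: A[4] 27->11, delta=-16, new_sum=140+(-16)=124
Option E: A[7] 20->12, delta=-8, new_sum=140+(-8)=132

Answer: C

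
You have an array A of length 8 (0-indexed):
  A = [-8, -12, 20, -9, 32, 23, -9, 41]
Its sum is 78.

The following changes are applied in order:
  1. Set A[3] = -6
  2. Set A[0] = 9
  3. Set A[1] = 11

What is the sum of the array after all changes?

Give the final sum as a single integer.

Answer: 121

Derivation:
Initial sum: 78
Change 1: A[3] -9 -> -6, delta = 3, sum = 81
Change 2: A[0] -8 -> 9, delta = 17, sum = 98
Change 3: A[1] -12 -> 11, delta = 23, sum = 121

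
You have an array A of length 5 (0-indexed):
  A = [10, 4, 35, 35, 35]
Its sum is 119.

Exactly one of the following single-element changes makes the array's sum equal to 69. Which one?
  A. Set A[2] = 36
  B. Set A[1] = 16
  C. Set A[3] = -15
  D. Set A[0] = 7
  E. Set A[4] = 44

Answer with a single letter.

Answer: C

Derivation:
Option A: A[2] 35->36, delta=1, new_sum=119+(1)=120
Option B: A[1] 4->16, delta=12, new_sum=119+(12)=131
Option C: A[3] 35->-15, delta=-50, new_sum=119+(-50)=69 <-- matches target
Option D: A[0] 10->7, delta=-3, new_sum=119+(-3)=116
Option E: A[4] 35->44, delta=9, new_sum=119+(9)=128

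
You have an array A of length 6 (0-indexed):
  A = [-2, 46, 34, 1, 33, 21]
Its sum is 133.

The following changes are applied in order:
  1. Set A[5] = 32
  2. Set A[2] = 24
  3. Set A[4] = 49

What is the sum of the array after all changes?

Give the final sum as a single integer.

Answer: 150

Derivation:
Initial sum: 133
Change 1: A[5] 21 -> 32, delta = 11, sum = 144
Change 2: A[2] 34 -> 24, delta = -10, sum = 134
Change 3: A[4] 33 -> 49, delta = 16, sum = 150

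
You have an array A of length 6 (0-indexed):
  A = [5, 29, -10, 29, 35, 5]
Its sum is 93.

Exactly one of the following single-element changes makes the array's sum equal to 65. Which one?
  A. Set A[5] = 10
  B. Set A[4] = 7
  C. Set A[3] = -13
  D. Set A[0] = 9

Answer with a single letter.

Answer: B

Derivation:
Option A: A[5] 5->10, delta=5, new_sum=93+(5)=98
Option B: A[4] 35->7, delta=-28, new_sum=93+(-28)=65 <-- matches target
Option C: A[3] 29->-13, delta=-42, new_sum=93+(-42)=51
Option D: A[0] 5->9, delta=4, new_sum=93+(4)=97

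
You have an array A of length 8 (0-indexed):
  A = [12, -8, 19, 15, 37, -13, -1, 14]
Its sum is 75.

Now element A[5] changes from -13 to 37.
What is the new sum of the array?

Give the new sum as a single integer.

Old value at index 5: -13
New value at index 5: 37
Delta = 37 - -13 = 50
New sum = old_sum + delta = 75 + (50) = 125

Answer: 125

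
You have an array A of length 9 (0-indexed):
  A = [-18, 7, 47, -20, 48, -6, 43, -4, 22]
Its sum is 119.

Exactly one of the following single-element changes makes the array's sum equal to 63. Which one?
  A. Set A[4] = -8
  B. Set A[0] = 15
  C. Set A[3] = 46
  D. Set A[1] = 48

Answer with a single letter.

Option A: A[4] 48->-8, delta=-56, new_sum=119+(-56)=63 <-- matches target
Option B: A[0] -18->15, delta=33, new_sum=119+(33)=152
Option C: A[3] -20->46, delta=66, new_sum=119+(66)=185
Option D: A[1] 7->48, delta=41, new_sum=119+(41)=160

Answer: A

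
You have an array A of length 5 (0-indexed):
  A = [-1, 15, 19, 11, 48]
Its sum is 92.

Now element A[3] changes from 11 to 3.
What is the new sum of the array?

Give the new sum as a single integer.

Old value at index 3: 11
New value at index 3: 3
Delta = 3 - 11 = -8
New sum = old_sum + delta = 92 + (-8) = 84

Answer: 84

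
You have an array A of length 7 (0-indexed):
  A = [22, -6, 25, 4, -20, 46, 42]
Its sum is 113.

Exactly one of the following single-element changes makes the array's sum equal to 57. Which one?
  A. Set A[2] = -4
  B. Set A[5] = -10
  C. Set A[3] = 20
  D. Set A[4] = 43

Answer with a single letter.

Option A: A[2] 25->-4, delta=-29, new_sum=113+(-29)=84
Option B: A[5] 46->-10, delta=-56, new_sum=113+(-56)=57 <-- matches target
Option C: A[3] 4->20, delta=16, new_sum=113+(16)=129
Option D: A[4] -20->43, delta=63, new_sum=113+(63)=176

Answer: B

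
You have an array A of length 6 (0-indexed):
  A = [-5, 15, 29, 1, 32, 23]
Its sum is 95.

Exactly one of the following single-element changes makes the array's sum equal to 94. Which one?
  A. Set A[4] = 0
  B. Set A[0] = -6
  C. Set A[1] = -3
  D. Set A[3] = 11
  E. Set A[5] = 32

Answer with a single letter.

Option A: A[4] 32->0, delta=-32, new_sum=95+(-32)=63
Option B: A[0] -5->-6, delta=-1, new_sum=95+(-1)=94 <-- matches target
Option C: A[1] 15->-3, delta=-18, new_sum=95+(-18)=77
Option D: A[3] 1->11, delta=10, new_sum=95+(10)=105
Option E: A[5] 23->32, delta=9, new_sum=95+(9)=104

Answer: B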